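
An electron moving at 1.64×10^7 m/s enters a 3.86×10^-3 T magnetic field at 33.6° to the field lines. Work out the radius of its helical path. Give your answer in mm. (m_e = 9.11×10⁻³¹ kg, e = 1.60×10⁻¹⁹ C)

r ≈ 13.4 mm

Only the perpendicular component v⊥ = v sin33.6° = 9.08×10^6 m/s is bent by the field.
r = m v⊥ /(qB) = (9.11×10^-31)(9.08×10^6) / [(1×1.60×10^-19)(3.86×10^-3)] = 0.0134 m.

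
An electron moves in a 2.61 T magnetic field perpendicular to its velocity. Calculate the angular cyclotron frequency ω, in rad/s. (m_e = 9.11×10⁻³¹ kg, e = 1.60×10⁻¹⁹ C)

ω ≈ 4.58×10^11 rad/s

ω = qB/m = (1×1.60×10^-19)(2.61) / (9.11×10^-31) = 4.58×10^11 rad/s.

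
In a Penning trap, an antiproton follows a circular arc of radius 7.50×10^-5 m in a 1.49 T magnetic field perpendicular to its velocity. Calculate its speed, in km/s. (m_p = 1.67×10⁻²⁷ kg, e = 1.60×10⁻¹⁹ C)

From qvB = mv²/r, v = qBr/m.
v = (1×1.60×10^-19)(1.49)(7.50×10^-5) / (1.67×10^-27) = 1.07×10^4 m/s.

v ≈ 10.7 km/s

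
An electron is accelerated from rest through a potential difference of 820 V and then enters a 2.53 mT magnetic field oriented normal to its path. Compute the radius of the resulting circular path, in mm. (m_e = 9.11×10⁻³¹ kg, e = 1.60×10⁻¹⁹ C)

r ≈ 38.2 mm

The kinetic energy gained is K = qV = (1×1.60×10^-19)(820) = 1.31×10^-16 J.
v = √(2K/m) = 1.70×10^7 m/s.
r = mv/(qB) = (9.11×10^-31)(1.70×10^7) / [(1×1.60×10^-19)(2.53×10^-3)] = 0.0382 m.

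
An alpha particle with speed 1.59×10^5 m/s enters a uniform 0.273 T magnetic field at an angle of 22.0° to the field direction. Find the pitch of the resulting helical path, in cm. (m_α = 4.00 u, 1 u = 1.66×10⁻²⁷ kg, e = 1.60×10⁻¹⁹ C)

pitch ≈ 7.04 cm

The velocity component along B is v∥ = v cos22.0° = 1.47×10^5 m/s.
The cyclotron period T = 2πm/(qB) = 4.78×10^-7 s is set by m, q, B alone.
Pitch = v∥·T = (1.47×10^5)(4.78×10^-7) = 0.0704 m.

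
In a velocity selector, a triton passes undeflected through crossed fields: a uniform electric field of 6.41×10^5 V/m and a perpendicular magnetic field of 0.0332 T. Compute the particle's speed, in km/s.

For zero net force, qE = qvB, so v = E/B.
v = (6.41×10^5) / (0.0332) = 1.93×10^7 m/s.

v ≈ 19300 km/s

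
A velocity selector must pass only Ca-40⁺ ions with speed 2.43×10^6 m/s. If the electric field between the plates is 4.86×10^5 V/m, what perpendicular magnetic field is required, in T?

B ≈ 0.200 T

qE = qvB ⇒ B = E/v = (4.86×10^5) / (2.43×10^6) = 0.200 T.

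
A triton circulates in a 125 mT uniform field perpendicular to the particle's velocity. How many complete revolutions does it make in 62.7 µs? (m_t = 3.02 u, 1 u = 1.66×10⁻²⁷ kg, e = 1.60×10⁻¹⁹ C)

N = 39

T = 2πm/(qB) = 2π(5.0132×10^-27) / [(1×1.60×10^-19)(0.125)] = 1.5749×10^-6 s.
N = t/T = 6.27×10^-5 / 1.5749×10^-6 ≈ 39.81, so 39 complete revolutions.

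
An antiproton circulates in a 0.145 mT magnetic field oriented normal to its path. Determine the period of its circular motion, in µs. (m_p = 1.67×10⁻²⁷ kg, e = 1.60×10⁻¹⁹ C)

T ≈ 452 µs

The cyclotron period is independent of speed: T = 2πm/(qB).
T = 2π(1.67×10^-27) / [(1×1.60×10^-19)(1.45×10^-4)] = 4.52×10^-4 s.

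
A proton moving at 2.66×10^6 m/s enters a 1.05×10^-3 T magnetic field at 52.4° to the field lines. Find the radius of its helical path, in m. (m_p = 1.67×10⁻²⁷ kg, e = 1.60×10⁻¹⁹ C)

r ≈ 20.9 m

Only the perpendicular component v⊥ = v sin52.4° = 2.11×10^6 m/s is bent by the field.
r = m v⊥ /(qB) = (1.67×10^-27)(2.11×10^6) / [(1×1.60×10^-19)(1.05×10^-3)] = 20.9 m.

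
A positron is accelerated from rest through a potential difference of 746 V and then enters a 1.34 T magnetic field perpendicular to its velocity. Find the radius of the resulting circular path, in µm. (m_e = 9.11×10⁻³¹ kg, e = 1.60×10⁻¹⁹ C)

r ≈ 68.8 µm

The kinetic energy gained is K = qV = (1×1.60×10^-19)(746) = 1.19×10^-16 J.
v = √(2K/m) = 1.62×10^7 m/s.
r = mv/(qB) = (9.11×10^-31)(1.62×10^7) / [(1×1.60×10^-19)(1.34)] = 6.88×10^-5 m.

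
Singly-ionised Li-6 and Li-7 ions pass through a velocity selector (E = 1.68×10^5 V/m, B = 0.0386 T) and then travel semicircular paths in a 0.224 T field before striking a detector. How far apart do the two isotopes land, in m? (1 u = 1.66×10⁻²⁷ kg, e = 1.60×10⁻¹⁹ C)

Both emerge at v = E/B₁ = 4.35×10^6 m/s.
r = mv/(qB₂), so r₁ = 1.210 m and r₂ = 1.411 m, giving Δr = 0.202 m.
After a semicircle each ion lands a diameter 2r from the entry slit, so the separation is 2Δr = 0.403 m.

Δd ≈ 0.403 m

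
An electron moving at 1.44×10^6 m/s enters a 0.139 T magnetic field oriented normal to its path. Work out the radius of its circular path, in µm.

The magnetic force provides the centripetal force: qvB = mv²/r, so r = mv/(qB).
r = (9.11×10^-31 kg)(1.44×10^6 m/s) / [(1×1.60×10^-19 C)(0.139 T)] = 5.90×10^-5 m.

r ≈ 59.0 µm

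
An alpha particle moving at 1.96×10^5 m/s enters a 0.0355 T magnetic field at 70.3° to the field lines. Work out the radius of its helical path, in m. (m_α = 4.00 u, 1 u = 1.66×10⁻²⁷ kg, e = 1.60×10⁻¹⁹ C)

Only the perpendicular component v⊥ = v sin70.3° = 1.85×10^5 m/s is bent by the field.
r = m v⊥ /(qB) = (6.64×10^-27)(1.85×10^5) / [(2×1.60×10^-19)(0.0355)] = 0.108 m.

r ≈ 0.108 m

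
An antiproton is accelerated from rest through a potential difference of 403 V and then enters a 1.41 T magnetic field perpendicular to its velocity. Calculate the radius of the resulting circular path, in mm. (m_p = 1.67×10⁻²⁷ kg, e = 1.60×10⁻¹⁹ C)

r ≈ 2.06 mm

The kinetic energy gained is K = qV = (1×1.60×10^-19)(403) = 6.45×10^-17 J.
v = √(2K/m) = 2.78×10^5 m/s.
r = mv/(qB) = (1.67×10^-27)(2.78×10^5) / [(1×1.60×10^-19)(1.41)] = 2.06×10^-3 m.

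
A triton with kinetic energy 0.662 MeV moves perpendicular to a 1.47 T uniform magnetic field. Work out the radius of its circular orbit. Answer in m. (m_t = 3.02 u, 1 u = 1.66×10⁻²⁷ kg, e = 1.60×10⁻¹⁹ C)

r ≈ 0.139 m

Convert the energy: K = 0.662 MeV = 1.06×10^-13 J.
v = √(2K/m) = √(2·1.06×10^-13/5.01×10^-27) = 6.50×10^6 m/s.
r = mv/(qB) = (5.01×10^-27)(6.50×10^6) / [(1×1.60×10^-19)(1.47)] = 0.139 m.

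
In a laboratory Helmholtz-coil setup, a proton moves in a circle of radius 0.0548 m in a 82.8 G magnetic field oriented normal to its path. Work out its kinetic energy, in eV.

v = qBr/m = (1×1.60×10^-19)(8.28×10^-3)(0.0548) / (1.67×10^-27) = 4.35×10^4 m/s.
K = ½mv² = 0.5·(1.67×10^-27)·(4.35×10^4)² = 1.58×10^-18 J = 9.86 eV.

K ≈ 9.86 eV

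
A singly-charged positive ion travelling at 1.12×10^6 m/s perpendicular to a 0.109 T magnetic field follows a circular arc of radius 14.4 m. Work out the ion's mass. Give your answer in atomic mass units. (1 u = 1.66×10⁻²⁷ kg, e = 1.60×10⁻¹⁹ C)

qvB = mv²/r ⇒ m = qBr/v.
m = (1×1.60×10^-19)(0.109)(14.4) / (1.12×10^6) = 2.24×10^-25 kg = 135 u.

m ≈ 135 u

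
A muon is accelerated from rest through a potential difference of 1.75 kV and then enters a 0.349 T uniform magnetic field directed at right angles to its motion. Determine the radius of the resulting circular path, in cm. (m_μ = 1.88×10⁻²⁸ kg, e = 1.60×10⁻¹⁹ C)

r ≈ 0.581 cm

The kinetic energy gained is K = qV = (1×1.60×10^-19)(1750) = 2.80×10^-16 J.
v = √(2K/m) = 1.73×10^6 m/s.
r = mv/(qB) = (1.88×10^-28)(1.73×10^6) / [(1×1.60×10^-19)(0.349)] = 5.81×10^-3 m.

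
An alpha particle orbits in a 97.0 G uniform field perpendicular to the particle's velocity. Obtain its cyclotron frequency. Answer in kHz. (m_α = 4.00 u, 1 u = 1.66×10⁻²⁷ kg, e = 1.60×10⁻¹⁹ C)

f ≈ 74.4 kHz

f = qB/(2πm) = (2×1.60×10^-19)(9.70×10^-3) / [2π(6.64×10^-27)] = 7.44×10^4 Hz.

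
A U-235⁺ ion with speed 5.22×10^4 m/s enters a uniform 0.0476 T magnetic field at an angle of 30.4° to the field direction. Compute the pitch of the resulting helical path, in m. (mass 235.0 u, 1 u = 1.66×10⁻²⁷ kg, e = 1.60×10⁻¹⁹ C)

The velocity component along B is v∥ = v cos30.4° = 4.50×10^4 m/s.
The cyclotron period T = 2πm/(qB) = 3.22×10^-4 s is set by m, q, B alone.
Pitch = v∥·T = (4.50×10^4)(3.22×10^-4) = 14.5 m.

pitch ≈ 14.5 m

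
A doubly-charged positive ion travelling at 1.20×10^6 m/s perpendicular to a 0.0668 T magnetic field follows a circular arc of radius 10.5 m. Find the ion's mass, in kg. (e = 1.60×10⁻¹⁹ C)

m ≈ 1.87×10^-25 kg

qvB = mv²/r ⇒ m = qBr/v.
m = (2×1.60×10^-19)(0.0668)(10.5) / (1.20×10^6) = 1.87×10^-25 kg.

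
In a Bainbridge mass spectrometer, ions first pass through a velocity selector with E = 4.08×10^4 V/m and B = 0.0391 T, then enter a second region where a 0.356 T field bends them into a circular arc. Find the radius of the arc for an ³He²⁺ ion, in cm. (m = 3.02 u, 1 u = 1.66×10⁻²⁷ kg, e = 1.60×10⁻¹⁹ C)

The selector passes v = E/B = 4.08×10^4/0.0391 = 1.04×10^6 m/s.
In the deflection region, r = mv/(qB₂) = (5.01×10^-27)(1.04×10^6) / [(2×1.60×10^-19)(0.356)] = 0.0459 m.

r ≈ 4.59 cm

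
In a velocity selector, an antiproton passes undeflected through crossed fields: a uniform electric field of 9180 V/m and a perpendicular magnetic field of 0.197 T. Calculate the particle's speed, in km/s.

For zero net force, qE = qvB, so v = E/B.
v = (9180) / (0.197) = 4.66×10^4 m/s.

v ≈ 46.6 km/s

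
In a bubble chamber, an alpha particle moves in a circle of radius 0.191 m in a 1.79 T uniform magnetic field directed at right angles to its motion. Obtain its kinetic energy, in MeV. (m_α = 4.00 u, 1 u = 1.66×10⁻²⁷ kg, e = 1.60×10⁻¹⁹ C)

v = qBr/m = (2×1.60×10^-19)(1.79)(0.191) / (6.64×10^-27) = 1.65×10^7 m/s.
K = ½mv² = 0.5·(6.64×10^-27)·(1.65×10^7)² = 9.01×10^-13 J = 5.63 MeV.

K ≈ 5.63 MeV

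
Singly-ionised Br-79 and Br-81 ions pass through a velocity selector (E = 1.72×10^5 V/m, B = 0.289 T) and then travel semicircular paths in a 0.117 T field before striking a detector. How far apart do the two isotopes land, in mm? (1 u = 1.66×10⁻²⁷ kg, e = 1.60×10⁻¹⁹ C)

Δd ≈ 211 mm

Both emerge at v = E/B₁ = 5.95×10^5 m/s.
r = mv/(qB₂), so r₁ = 4.169 m and r₂ = 4.275 m, giving Δr = 0.106 m.
After a semicircle each ion lands a diameter 2r from the entry slit, so the separation is 2Δr = 0.211 m.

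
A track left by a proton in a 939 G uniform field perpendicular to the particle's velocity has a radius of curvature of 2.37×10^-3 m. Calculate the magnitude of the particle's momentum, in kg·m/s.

p ≈ 3.56×10^-23 kg·m/s

Since qvB = mv²/r, the momentum p = mv = qBr.
p = (1×1.60×10^-19)(0.0939)(2.37×10^-3) = 3.56×10^-23 kg·m/s.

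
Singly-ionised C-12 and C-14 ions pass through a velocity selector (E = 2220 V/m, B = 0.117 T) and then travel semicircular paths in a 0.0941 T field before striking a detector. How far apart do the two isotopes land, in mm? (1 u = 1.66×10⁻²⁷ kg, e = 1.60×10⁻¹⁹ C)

Δd ≈ 8.37 mm

Both emerge at v = E/B₁ = 1.90×10^4 m/s.
r = mv/(qB₂), so r₁ = 0.02510 m and r₂ = 0.02929 m, giving Δr = 4.18×10^-3 m.
After a semicircle each ion lands a diameter 2r from the entry slit, so the separation is 2Δr = 8.37×10^-3 m.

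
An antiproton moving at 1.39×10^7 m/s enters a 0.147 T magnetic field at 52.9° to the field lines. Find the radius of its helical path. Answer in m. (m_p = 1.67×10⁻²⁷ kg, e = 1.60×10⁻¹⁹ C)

r ≈ 0.787 m

Only the perpendicular component v⊥ = v sin52.9° = 1.11×10^7 m/s is bent by the field.
r = m v⊥ /(qB) = (1.67×10^-27)(1.11×10^7) / [(1×1.60×10^-19)(0.147)] = 0.787 m.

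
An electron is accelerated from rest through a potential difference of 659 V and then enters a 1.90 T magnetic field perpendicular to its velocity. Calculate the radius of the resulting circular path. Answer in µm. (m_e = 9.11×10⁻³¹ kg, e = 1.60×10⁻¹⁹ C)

r ≈ 45.6 µm

The kinetic energy gained is K = qV = (1×1.60×10^-19)(659) = 1.05×10^-16 J.
v = √(2K/m) = 1.52×10^7 m/s.
r = mv/(qB) = (9.11×10^-31)(1.52×10^7) / [(1×1.60×10^-19)(1.90)] = 4.56×10^-5 m.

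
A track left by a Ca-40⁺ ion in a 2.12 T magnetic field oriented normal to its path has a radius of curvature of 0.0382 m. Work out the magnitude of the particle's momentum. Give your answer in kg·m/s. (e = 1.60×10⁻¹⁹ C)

Since qvB = mv²/r, the momentum p = mv = qBr.
p = (1×1.60×10^-19)(2.12)(0.0382) = 1.30×10^-20 kg·m/s.

p ≈ 1.30×10^-20 kg·m/s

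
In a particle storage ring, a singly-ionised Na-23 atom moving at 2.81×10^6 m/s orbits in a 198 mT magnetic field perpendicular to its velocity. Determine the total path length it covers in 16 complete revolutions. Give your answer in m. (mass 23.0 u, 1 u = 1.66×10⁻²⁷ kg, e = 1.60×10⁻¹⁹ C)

r = mv/(qB) = 3.39 m, so one revolution covers 2πr = 21.3 m.
In 16 revolutions: L = 16·2πr = 340 m.

L ≈ 340 m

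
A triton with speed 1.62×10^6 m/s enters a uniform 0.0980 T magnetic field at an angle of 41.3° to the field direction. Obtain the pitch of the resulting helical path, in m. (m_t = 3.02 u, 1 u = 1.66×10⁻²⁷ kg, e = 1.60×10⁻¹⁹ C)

pitch ≈ 2.44 m

The velocity component along B is v∥ = v cos41.3° = 1.22×10^6 m/s.
The cyclotron period T = 2πm/(qB) = 2.01×10^-6 s is set by m, q, B alone.
Pitch = v∥·T = (1.22×10^6)(2.01×10^-6) = 2.44 m.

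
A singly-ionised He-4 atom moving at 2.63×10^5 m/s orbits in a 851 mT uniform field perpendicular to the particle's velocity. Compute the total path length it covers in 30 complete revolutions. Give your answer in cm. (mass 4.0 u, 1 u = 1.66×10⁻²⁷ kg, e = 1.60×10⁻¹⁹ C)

L ≈ 242 cm

r = mv/(qB) = 0.0128 m, so one revolution covers 2πr = 0.0806 m.
In 30 revolutions: L = 30·2πr = 2.42 m.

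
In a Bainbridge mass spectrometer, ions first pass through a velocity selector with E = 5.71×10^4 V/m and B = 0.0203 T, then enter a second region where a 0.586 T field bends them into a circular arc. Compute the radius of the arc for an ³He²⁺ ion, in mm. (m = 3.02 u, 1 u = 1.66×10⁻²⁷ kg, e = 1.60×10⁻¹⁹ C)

r ≈ 75.2 mm

The selector passes v = E/B = 5.71×10^4/0.0203 = 2.81×10^6 m/s.
In the deflection region, r = mv/(qB₂) = (5.01×10^-27)(2.81×10^6) / [(2×1.60×10^-19)(0.586)] = 0.0752 m.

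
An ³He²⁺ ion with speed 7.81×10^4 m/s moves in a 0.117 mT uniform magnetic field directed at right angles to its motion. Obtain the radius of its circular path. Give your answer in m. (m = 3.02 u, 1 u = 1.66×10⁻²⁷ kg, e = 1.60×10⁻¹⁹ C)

The magnetic force provides the centripetal force: qvB = mv²/r, so r = mv/(qB).
r = (5.01×10^-27 kg)(7.81×10^4 m/s) / [(2×1.60×10^-19 C)(1.17×10^-4 T)] = 10.5 m.

r ≈ 10.5 m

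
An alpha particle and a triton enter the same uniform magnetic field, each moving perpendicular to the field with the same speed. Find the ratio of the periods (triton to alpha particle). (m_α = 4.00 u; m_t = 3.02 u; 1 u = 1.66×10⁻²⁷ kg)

T = 2πm/(qB) is independent of speed, so T₂/T₁ = (m₂/q₂)/(m₁/q₁).
T_{triton}/T_{alpha particle} = (5.01×10^-27/1e) / (6.64×10^-27/2e) = 1.51.

ratio ≈ 1.51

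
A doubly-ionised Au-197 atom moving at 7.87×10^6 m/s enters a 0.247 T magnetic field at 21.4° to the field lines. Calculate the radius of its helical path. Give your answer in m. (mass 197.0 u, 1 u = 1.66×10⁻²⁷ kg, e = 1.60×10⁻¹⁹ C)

r ≈ 11.9 m

Only the perpendicular component v⊥ = v sin21.4° = 2.87×10^6 m/s is bent by the field.
r = m v⊥ /(qB) = (3.27×10^-25)(2.87×10^6) / [(2×1.60×10^-19)(0.247)] = 11.9 m.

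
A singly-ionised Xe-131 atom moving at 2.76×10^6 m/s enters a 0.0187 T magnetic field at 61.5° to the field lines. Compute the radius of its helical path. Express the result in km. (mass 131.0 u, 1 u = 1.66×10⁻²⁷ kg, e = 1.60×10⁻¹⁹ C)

r ≈ 0.176 km

Only the perpendicular component v⊥ = v sin61.5° = 2.43×10^6 m/s is bent by the field.
r = m v⊥ /(qB) = (2.17×10^-25)(2.43×10^6) / [(1×1.60×10^-19)(0.0187)] = 176 m.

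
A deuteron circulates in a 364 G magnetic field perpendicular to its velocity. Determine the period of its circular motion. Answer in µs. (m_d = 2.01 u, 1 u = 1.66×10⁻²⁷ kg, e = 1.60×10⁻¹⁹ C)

The cyclotron period is independent of speed: T = 2πm/(qB).
T = 2π(3.34×10^-27) / [(1×1.60×10^-19)(0.0364)] = 3.60×10^-6 s.

T ≈ 3.60 µs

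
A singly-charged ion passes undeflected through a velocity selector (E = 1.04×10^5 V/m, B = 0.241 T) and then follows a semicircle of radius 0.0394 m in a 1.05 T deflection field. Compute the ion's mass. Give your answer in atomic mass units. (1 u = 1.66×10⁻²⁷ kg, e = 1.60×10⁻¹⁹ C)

v = E/B₁ = 4.32×10^5 m/s.
From r = mv/(qB₂), m = qB₂r/v = (1×1.60×10^-19)(1.05)(0.0394) / (4.32×10^5) = 1.53×10^-26 kg.
In atomic mass units: m = 1.53×10^-26 / 1.66×10^-27 = 9.24 u.

m ≈ 9.24 u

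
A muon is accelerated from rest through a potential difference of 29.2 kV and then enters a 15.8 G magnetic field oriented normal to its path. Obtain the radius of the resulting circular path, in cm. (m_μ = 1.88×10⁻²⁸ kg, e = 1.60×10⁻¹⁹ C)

The kinetic energy gained is K = qV = (1×1.60×10^-19)(2.92×10^4) = 4.67×10^-15 J.
v = √(2K/m) = 7.05×10^6 m/s.
r = mv/(qB) = (1.88×10^-28)(7.05×10^6) / [(1×1.60×10^-19)(1.58×10^-3)] = 5.24 m.

r ≈ 524 cm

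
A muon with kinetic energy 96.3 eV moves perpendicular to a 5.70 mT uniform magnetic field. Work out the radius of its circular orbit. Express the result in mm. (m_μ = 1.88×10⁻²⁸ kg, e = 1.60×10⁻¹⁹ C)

r ≈ 83.5 mm

Convert the energy: K = 96.3 eV = 1.54×10^-17 J.
v = √(2K/m) = √(2·1.54×10^-17/1.88×10^-28) = 4.05×10^5 m/s.
r = mv/(qB) = (1.88×10^-28)(4.05×10^5) / [(1×1.60×10^-19)(5.70×10^-3)] = 0.0835 m.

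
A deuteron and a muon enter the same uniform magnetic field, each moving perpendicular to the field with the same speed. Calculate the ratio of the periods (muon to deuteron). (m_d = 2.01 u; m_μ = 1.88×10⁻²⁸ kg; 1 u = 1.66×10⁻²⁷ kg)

T = 2πm/(qB) is independent of speed, so T₂/T₁ = (m₂/q₂)/(m₁/q₁).
T_{muon}/T_{deuteron} = (1.88×10^-28/1e) / (3.34×10^-27/1e) = 0.0563.

ratio ≈ 0.0563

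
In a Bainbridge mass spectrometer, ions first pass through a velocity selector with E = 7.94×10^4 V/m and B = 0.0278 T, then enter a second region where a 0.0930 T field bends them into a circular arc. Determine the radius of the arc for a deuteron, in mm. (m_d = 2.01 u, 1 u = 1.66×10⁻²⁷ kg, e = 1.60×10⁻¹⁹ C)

r ≈ 640 mm

The selector passes v = E/B = 7.94×10^4/0.0278 = 2.86×10^6 m/s.
In the deflection region, r = mv/(qB₂) = (3.34×10^-27)(2.86×10^6) / [(1×1.60×10^-19)(0.0930)] = 0.640 m.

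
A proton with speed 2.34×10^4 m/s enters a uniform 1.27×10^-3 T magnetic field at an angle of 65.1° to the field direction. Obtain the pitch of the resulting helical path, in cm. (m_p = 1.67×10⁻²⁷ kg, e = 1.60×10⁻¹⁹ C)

The velocity component along B is v∥ = v cos65.1° = 9850 m/s.
The cyclotron period T = 2πm/(qB) = 5.16×10^-5 s is set by m, q, B alone.
Pitch = v∥·T = (9850)(5.16×10^-5) = 0.509 m.

pitch ≈ 50.9 cm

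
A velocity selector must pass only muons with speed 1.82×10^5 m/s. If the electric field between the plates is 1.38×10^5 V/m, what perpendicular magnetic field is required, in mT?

B ≈ 758 mT

qE = qvB ⇒ B = E/v = (1.38×10^5) / (1.82×10^5) = 0.758 T.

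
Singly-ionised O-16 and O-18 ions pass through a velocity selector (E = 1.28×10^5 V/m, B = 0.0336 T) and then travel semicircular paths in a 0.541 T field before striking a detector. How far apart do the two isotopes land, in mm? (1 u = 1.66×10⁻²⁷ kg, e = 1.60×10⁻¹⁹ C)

Δd ≈ 292 mm

Both emerge at v = E/B₁ = 3.81×10^6 m/s.
r = mv/(qB₂), so r₁ = 1.169 m and r₂ = 1.315 m, giving Δr = 0.146 m.
After a semicircle each ion lands a diameter 2r from the entry slit, so the separation is 2Δr = 0.292 m.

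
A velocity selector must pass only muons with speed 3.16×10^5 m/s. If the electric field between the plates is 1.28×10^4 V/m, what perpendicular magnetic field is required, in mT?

qE = qvB ⇒ B = E/v = (1.28×10^4) / (3.16×10^5) = 0.0405 T.

B ≈ 40.5 mT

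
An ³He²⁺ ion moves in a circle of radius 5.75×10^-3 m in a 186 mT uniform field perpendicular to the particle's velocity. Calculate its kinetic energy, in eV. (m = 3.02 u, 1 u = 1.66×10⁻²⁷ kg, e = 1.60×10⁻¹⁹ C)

v = qBr/m = (2×1.60×10^-19)(0.186)(5.75×10^-3) / (5.01×10^-27) = 6.83×10^4 m/s.
K = ½mv² = 0.5·(5.01×10^-27)·(6.83×10^4)² = 1.17×10^-17 J = 73.0 eV.

K ≈ 73.0 eV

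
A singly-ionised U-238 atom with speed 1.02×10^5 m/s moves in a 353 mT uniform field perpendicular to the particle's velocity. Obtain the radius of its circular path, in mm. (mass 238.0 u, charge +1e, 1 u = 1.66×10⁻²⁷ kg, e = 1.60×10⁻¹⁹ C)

The magnetic force provides the centripetal force: qvB = mv²/r, so r = mv/(qB).
r = (3.95×10^-25 kg)(1.02×10^5 m/s) / [(1×1.60×10^-19 C)(0.353 T)] = 0.713 m.

r ≈ 713 mm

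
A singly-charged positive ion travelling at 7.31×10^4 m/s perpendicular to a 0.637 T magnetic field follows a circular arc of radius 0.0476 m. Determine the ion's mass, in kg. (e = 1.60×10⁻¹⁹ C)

qvB = mv²/r ⇒ m = qBr/v.
m = (1×1.60×10^-19)(0.637)(0.0476) / (7.31×10^4) = 6.64×10^-26 kg.

m ≈ 6.64×10^-26 kg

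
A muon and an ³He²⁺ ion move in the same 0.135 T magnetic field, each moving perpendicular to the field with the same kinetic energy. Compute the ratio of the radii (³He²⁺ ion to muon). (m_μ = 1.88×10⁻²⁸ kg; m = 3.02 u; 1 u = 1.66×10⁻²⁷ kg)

ratio ≈ 2.58

r = √(2mK)/(qB) ⇒ at equal K, r ∝ √m/q.
r_{³He²⁺ ion}/r_{muon} = 2.58.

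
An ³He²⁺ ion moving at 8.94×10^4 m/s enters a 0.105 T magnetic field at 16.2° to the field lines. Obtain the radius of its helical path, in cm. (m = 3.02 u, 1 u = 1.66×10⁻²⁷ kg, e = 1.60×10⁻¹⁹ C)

Only the perpendicular component v⊥ = v sin16.2° = 2.49×10^4 m/s is bent by the field.
r = m v⊥ /(qB) = (5.01×10^-27)(2.49×10^4) / [(2×1.60×10^-19)(0.105)] = 3.72×10^-3 m.

r ≈ 0.372 cm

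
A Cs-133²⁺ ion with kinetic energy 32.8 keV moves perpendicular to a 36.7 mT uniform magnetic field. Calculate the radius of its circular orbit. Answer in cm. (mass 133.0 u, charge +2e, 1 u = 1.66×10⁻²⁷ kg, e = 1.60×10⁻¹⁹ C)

Convert the energy: K = 32.8 keV = 5.25×10^-15 J.
v = √(2K/m) = √(2·5.25×10^-15/2.21×10^-25) = 2.18×10^5 m/s.
r = mv/(qB) = (2.21×10^-25)(2.18×10^5) / [(2×1.60×10^-19)(0.0367)] = 4.10 m.

r ≈ 410 cm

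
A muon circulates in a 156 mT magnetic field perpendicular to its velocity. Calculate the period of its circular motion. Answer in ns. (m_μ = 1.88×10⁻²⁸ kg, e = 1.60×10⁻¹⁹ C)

The cyclotron period is independent of speed: T = 2πm/(qB).
T = 2π(1.88×10^-28) / [(1×1.60×10^-19)(0.156)] = 4.73×10^-8 s.

T ≈ 47.3 ns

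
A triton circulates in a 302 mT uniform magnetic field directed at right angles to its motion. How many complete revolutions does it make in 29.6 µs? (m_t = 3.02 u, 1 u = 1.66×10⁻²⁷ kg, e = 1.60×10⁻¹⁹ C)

N = 45

T = 2πm/(qB) = 2π(5.0132×10^-27) / [(1×1.60×10^-19)(0.302)] = 6.5188×10^-7 s.
N = t/T = 2.96×10^-5 / 6.5188×10^-7 ≈ 45.41, so 45 complete revolutions.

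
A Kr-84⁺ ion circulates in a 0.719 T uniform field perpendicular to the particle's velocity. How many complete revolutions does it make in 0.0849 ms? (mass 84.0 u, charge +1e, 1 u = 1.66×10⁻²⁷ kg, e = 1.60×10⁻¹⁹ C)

T = 2πm/(qB) = 2π(1.3944×10^-25) / [(1×1.60×10^-19)(0.719)] = 7.6158×10^-6 s.
N = t/T = 8.49×10^-5 / 7.6158×10^-6 ≈ 11.15, so 11 complete revolutions.

N = 11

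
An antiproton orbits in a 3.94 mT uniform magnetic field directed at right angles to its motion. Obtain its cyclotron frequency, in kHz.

f ≈ 60.1 kHz

f = qB/(2πm) = (1×1.60×10^-19)(3.94×10^-3) / [2π(1.67×10^-27)] = 6.01×10^4 Hz.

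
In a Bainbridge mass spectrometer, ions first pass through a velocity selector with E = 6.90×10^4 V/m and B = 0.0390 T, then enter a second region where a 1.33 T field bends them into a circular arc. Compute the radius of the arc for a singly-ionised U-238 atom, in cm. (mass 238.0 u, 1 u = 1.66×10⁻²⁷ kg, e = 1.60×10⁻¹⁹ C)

r ≈ 328 cm

The selector passes v = E/B = 6.90×10^4/0.0390 = 1.77×10^6 m/s.
In the deflection region, r = mv/(qB₂) = (3.95×10^-25)(1.77×10^6) / [(1×1.60×10^-19)(1.33)] = 3.28 m.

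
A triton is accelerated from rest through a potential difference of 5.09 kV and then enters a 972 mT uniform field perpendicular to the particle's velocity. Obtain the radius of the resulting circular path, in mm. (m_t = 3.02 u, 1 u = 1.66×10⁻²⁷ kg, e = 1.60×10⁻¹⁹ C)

The kinetic energy gained is K = qV = (1×1.60×10^-19)(5090) = 8.14×10^-16 J.
v = √(2K/m) = 5.70×10^5 m/s.
r = mv/(qB) = (5.01×10^-27)(5.70×10^5) / [(1×1.60×10^-19)(0.972)] = 0.0184 m.

r ≈ 18.4 mm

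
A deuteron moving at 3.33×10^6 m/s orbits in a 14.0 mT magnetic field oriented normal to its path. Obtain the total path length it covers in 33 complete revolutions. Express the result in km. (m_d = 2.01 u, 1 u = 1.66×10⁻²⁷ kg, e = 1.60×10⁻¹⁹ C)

r = mv/(qB) = 4.96 m, so one revolution covers 2πr = 31.2 m.
In 33 revolutions: L = 33·2πr = 1030 m.

L ≈ 1.03 km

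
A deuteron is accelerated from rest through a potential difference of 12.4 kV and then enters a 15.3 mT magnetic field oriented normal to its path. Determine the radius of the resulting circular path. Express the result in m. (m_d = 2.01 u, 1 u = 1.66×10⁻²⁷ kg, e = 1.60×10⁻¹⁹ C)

The kinetic energy gained is K = qV = (1×1.60×10^-19)(1.24×10^4) = 1.98×10^-15 J.
v = √(2K/m) = 1.09×10^6 m/s.
r = mv/(qB) = (3.34×10^-27)(1.09×10^6) / [(1×1.60×10^-19)(0.0153)] = 1.49 m.

r ≈ 1.49 m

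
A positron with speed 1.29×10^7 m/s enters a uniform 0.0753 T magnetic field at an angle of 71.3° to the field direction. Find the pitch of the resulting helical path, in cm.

pitch ≈ 0.196 cm

The velocity component along B is v∥ = v cos71.3° = 4.14×10^6 m/s.
The cyclotron period T = 2πm/(qB) = 4.75×10^-10 s is set by m, q, B alone.
Pitch = v∥·T = (4.14×10^6)(4.75×10^-10) = 1.96×10^-3 m.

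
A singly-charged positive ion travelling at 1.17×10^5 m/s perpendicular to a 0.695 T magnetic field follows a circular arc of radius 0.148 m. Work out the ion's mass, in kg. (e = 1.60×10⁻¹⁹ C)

qvB = mv²/r ⇒ m = qBr/v.
m = (1×1.60×10^-19)(0.695)(0.148) / (1.17×10^5) = 1.41×10^-25 kg.

m ≈ 1.41×10^-25 kg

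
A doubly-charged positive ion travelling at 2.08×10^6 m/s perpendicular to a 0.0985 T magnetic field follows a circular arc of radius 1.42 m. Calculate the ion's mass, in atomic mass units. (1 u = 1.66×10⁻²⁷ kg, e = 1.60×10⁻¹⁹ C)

qvB = mv²/r ⇒ m = qBr/v.
m = (2×1.60×10^-19)(0.0985)(1.42) / (2.08×10^6) = 2.15×10^-26 kg = 13.0 u.

m ≈ 13.0 u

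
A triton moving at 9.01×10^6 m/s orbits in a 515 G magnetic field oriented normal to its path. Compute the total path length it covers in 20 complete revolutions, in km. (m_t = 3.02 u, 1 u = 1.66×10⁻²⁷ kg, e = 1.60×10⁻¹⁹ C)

L ≈ 0.689 km

r = mv/(qB) = 5.48 m, so one revolution covers 2πr = 34.4 m.
In 20 revolutions: L = 20·2πr = 689 m.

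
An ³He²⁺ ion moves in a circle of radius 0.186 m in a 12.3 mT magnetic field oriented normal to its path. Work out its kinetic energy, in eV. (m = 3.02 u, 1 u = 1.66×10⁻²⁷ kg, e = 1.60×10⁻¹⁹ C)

K ≈ 334 eV

v = qBr/m = (2×1.60×10^-19)(0.0123)(0.186) / (5.01×10^-27) = 1.46×10^5 m/s.
K = ½mv² = 0.5·(5.01×10^-27)·(1.46×10^5)² = 5.35×10^-17 J = 334 eV.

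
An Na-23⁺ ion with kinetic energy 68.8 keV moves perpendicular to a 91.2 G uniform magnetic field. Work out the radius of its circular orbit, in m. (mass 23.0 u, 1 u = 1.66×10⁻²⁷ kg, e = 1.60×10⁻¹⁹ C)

r ≈ 19.9 m

Convert the energy: K = 68.8 keV = 1.10×10^-14 J.
v = √(2K/m) = √(2·1.10×10^-14/3.82×10^-26) = 7.59×10^5 m/s.
r = mv/(qB) = (3.82×10^-26)(7.59×10^5) / [(1×1.60×10^-19)(9.12×10^-3)] = 19.9 m.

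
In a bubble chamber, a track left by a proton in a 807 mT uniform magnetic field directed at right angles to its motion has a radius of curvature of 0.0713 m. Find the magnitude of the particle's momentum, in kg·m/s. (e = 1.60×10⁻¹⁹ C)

Since qvB = mv²/r, the momentum p = mv = qBr.
p = (1×1.60×10^-19)(0.807)(0.0713) = 9.21×10^-21 kg·m/s.

p ≈ 9.21×10^-21 kg·m/s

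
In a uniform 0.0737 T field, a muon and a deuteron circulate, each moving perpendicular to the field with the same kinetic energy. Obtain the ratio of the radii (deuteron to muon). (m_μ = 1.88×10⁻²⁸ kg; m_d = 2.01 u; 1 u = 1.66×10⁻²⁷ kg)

r = √(2mK)/(qB) ⇒ at equal K, r ∝ √m/q.
r_{deuteron}/r_{muon} = 4.21.

ratio ≈ 4.21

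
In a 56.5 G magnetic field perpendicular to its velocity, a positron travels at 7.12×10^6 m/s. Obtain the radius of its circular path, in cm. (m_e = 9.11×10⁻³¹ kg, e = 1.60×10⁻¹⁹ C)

The magnetic force provides the centripetal force: qvB = mv²/r, so r = mv/(qB).
r = (9.11×10^-31 kg)(7.12×10^6 m/s) / [(1×1.60×10^-19 C)(5.65×10^-3 T)] = 7.18×10^-3 m.

r ≈ 0.718 cm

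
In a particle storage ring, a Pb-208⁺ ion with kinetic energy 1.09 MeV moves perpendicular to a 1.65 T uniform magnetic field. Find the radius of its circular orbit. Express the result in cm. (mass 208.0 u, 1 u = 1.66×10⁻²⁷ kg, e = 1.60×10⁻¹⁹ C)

Convert the energy: K = 1.09 MeV = 1.74×10^-13 J.
v = √(2K/m) = √(2·1.74×10^-13/3.45×10^-25) = 1.01×10^6 m/s.
r = mv/(qB) = (3.45×10^-25)(1.01×10^6) / [(1×1.60×10^-19)(1.65)] = 1.31 m.

r ≈ 131 cm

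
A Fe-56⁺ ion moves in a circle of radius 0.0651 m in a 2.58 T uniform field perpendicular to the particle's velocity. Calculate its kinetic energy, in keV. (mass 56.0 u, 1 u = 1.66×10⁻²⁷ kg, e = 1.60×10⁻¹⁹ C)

K ≈ 24.3 keV

v = qBr/m = (1×1.60×10^-19)(2.58)(0.0651) / (9.30×10^-26) = 2.89×10^5 m/s.
K = ½mv² = 0.5·(9.30×10^-26)·(2.89×10^5)² = 3.88×10^-15 J = 24.3 keV.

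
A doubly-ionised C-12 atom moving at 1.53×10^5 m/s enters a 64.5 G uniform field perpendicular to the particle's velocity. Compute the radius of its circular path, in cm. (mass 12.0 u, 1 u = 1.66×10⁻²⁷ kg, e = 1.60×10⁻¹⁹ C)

The magnetic force provides the centripetal force: qvB = mv²/r, so r = mv/(qB).
r = (1.99×10^-26 kg)(1.53×10^5 m/s) / [(2×1.60×10^-19 C)(6.45×10^-3 T)] = 1.48 m.

r ≈ 148 cm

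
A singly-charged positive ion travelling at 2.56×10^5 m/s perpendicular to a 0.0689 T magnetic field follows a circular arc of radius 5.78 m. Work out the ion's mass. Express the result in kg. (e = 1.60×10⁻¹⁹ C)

qvB = mv²/r ⇒ m = qBr/v.
m = (1×1.60×10^-19)(0.0689)(5.78) / (2.56×10^5) = 2.49×10^-25 kg.

m ≈ 2.49×10^-25 kg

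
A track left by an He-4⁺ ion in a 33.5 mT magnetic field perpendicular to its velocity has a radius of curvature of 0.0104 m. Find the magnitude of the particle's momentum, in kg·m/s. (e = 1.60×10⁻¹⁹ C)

p ≈ 5.57×10^-23 kg·m/s

Since qvB = mv²/r, the momentum p = mv = qBr.
p = (1×1.60×10^-19)(0.0335)(0.0104) = 5.57×10^-23 kg·m/s.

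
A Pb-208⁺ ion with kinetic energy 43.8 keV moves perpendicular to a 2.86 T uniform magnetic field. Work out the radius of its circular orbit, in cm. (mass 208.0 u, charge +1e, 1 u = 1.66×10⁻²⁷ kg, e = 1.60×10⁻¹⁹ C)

r ≈ 15.2 cm

Convert the energy: K = 43.8 keV = 7.01×10^-15 J.
v = √(2K/m) = √(2·7.01×10^-15/3.45×10^-25) = 2.01×10^5 m/s.
r = mv/(qB) = (3.45×10^-25)(2.01×10^5) / [(1×1.60×10^-19)(2.86)] = 0.152 m.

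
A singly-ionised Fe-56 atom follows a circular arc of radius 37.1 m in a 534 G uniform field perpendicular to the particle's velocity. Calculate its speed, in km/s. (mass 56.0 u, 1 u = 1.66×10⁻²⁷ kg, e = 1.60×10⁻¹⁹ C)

From qvB = mv²/r, v = qBr/m.
v = (1×1.60×10^-19)(0.0534)(37.1) / (9.30×10^-26) = 3.41×10^6 m/s.

v ≈ 3410 km/s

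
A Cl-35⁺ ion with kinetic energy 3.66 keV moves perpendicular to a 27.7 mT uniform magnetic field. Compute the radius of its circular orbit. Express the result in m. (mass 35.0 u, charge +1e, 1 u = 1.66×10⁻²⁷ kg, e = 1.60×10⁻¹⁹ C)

r ≈ 1.86 m

Convert the energy: K = 3.66 keV = 5.86×10^-16 J.
v = √(2K/m) = √(2·5.86×10^-16/5.81×10^-26) = 1.42×10^5 m/s.
r = mv/(qB) = (5.81×10^-26)(1.42×10^5) / [(1×1.60×10^-19)(0.0277)] = 1.86 m.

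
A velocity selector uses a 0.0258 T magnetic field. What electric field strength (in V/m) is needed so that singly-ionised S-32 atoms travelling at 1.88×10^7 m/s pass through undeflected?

qE = qvB ⇒ E = vB = (1.88×10^7)(0.0258) = 4.85×10^5 V/m.

E ≈ 4.85×10^5 V/m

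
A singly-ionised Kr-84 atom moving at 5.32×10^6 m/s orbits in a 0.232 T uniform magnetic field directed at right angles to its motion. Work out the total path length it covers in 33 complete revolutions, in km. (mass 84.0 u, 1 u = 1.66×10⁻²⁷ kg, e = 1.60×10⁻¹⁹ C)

r = mv/(qB) = 20.0 m, so one revolution covers 2πr = 126 m.
In 33 revolutions: L = 33·2πr = 4140 m.

L ≈ 4.14 km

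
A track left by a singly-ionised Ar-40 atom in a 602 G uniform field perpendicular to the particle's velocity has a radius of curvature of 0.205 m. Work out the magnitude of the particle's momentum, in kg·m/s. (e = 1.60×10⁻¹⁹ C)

p ≈ 1.97×10^-21 kg·m/s

Since qvB = mv²/r, the momentum p = mv = qBr.
p = (1×1.60×10^-19)(0.0602)(0.205) = 1.97×10^-21 kg·m/s.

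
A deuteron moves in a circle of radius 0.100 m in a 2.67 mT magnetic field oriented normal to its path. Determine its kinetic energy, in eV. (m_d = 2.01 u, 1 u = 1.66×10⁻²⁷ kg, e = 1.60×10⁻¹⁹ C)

K ≈ 1.71 eV

v = qBr/m = (1×1.60×10^-19)(2.67×10^-3)(0.100) / (3.34×10^-27) = 1.28×10^4 m/s.
K = ½mv² = 0.5·(3.34×10^-27)·(1.28×10^4)² = 2.73×10^-19 J = 1.71 eV.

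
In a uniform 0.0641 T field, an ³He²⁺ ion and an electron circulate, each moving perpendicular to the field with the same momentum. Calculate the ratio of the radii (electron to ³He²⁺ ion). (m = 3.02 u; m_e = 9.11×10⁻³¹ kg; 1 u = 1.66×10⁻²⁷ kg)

r = p/(qB) ⇒ at equal p, r ∝ 1/q.
r_{electron}/r_{³He²⁺ ion} = 2.00.

ratio ≈ 2.00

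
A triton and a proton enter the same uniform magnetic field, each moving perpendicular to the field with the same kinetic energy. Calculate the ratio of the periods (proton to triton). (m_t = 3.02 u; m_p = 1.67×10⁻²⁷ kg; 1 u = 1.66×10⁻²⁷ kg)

T = 2πm/(qB) is independent of speed, so T₂/T₁ = (m₂/q₂)/(m₁/q₁).
T_{proton}/T_{triton} = (1.67×10^-27/1e) / (5.01×10^-27/1e) = 0.333.

ratio ≈ 0.333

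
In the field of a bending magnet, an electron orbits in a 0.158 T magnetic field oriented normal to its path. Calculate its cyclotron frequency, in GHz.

f = qB/(2πm) = (1×1.60×10^-19)(0.158) / [2π(9.11×10^-31)] = 4.42×10^9 Hz.

f ≈ 4.42 GHz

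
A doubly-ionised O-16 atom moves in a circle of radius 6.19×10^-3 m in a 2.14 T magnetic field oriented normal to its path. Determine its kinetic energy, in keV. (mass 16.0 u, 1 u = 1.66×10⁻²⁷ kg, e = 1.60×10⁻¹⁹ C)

K ≈ 2.11 keV

v = qBr/m = (2×1.60×10^-19)(2.14)(6.19×10^-3) / (2.66×10^-26) = 1.60×10^5 m/s.
K = ½mv² = 0.5·(2.66×10^-26)·(1.60×10^5)² = 3.38×10^-16 J = 2.11 keV.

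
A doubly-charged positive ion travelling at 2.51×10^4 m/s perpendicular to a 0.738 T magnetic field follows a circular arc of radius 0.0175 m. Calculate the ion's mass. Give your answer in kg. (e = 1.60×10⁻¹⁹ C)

qvB = mv²/r ⇒ m = qBr/v.
m = (2×1.60×10^-19)(0.738)(0.0175) / (2.51×10^4) = 1.65×10^-25 kg.

m ≈ 1.65×10^-25 kg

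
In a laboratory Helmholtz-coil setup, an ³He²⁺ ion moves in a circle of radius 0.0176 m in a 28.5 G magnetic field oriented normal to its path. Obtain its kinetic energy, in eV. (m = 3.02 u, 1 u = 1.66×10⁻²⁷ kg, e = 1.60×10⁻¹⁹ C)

v = qBr/m = (2×1.60×10^-19)(2.85×10^-3)(0.0176) / (5.01×10^-27) = 3200 m/s.
K = ½mv² = 0.5·(5.01×10^-27)·(3200)² = 2.57×10^-20 J = 0.161 eV.

K ≈ 0.161 eV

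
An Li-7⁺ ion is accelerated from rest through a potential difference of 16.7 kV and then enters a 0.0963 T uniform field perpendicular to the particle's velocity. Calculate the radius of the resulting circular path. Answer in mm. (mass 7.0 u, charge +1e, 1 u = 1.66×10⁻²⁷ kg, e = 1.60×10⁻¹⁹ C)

The kinetic energy gained is K = qV = (1×1.60×10^-19)(1.67×10^4) = 2.67×10^-15 J.
v = √(2K/m) = 6.78×10^5 m/s.
r = mv/(qB) = (1.16×10^-26)(6.78×10^5) / [(1×1.60×10^-19)(0.0963)] = 0.511 m.

r ≈ 511 mm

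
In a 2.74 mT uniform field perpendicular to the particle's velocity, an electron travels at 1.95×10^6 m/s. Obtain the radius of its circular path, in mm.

The magnetic force provides the centripetal force: qvB = mv²/r, so r = mv/(qB).
r = (9.11×10^-31 kg)(1.95×10^6 m/s) / [(1×1.60×10^-19 C)(2.74×10^-3 T)] = 4.05×10^-3 m.

r ≈ 4.05 mm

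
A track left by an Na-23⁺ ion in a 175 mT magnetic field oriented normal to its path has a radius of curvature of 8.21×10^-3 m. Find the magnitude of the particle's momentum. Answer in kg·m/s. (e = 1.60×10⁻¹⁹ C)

Since qvB = mv²/r, the momentum p = mv = qBr.
p = (1×1.60×10^-19)(0.175)(8.21×10^-3) = 2.30×10^-22 kg·m/s.

p ≈ 2.30×10^-22 kg·m/s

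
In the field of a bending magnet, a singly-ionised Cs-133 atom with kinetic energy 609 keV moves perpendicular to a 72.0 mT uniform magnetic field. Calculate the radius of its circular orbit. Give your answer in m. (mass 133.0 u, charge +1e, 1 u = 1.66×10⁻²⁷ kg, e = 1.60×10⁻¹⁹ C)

r ≈ 18.0 m

Convert the energy: K = 609 keV = 9.74×10^-14 J.
v = √(2K/m) = √(2·9.74×10^-14/2.21×10^-25) = 9.40×10^5 m/s.
r = mv/(qB) = (2.21×10^-25)(9.40×10^5) / [(1×1.60×10^-19)(0.0720)] = 18.0 m.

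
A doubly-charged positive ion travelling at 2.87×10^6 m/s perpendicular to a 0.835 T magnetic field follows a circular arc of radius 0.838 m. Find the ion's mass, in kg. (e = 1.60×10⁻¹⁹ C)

m ≈ 7.80×10^-26 kg

qvB = mv²/r ⇒ m = qBr/v.
m = (2×1.60×10^-19)(0.835)(0.838) / (2.87×10^6) = 7.80×10^-26 kg.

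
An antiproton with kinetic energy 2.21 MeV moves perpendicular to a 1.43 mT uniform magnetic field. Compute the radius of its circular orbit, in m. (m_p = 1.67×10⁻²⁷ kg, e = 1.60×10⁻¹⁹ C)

Convert the energy: K = 2.21 MeV = 3.54×10^-13 J.
v = √(2K/m) = √(2·3.54×10^-13/1.67×10^-27) = 2.06×10^7 m/s.
r = mv/(qB) = (1.67×10^-27)(2.06×10^7) / [(1×1.60×10^-19)(1.43×10^-3)] = 150 m.

r ≈ 150 m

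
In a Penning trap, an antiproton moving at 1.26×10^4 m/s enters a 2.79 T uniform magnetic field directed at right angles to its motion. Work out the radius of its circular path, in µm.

r ≈ 47.1 µm

The magnetic force provides the centripetal force: qvB = mv²/r, so r = mv/(qB).
r = (1.67×10^-27 kg)(1.26×10^4 m/s) / [(1×1.60×10^-19 C)(2.79 T)] = 4.71×10^-5 m.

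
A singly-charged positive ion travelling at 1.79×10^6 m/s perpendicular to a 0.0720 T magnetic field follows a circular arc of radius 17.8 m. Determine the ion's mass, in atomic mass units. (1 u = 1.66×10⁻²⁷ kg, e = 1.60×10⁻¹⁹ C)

m ≈ 69.0 u

qvB = mv²/r ⇒ m = qBr/v.
m = (1×1.60×10^-19)(0.0720)(17.8) / (1.79×10^6) = 1.15×10^-25 kg = 69.0 u.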